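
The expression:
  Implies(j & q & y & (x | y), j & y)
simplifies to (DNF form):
True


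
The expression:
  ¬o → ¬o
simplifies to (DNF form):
True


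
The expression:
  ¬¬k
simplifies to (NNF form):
k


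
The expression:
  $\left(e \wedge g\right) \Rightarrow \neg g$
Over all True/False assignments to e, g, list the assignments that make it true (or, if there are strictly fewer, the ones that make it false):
is false only for:
  e=True, g=True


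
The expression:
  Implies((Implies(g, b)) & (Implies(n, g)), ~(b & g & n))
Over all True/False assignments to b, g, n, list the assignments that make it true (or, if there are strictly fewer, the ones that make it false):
is false only for:
  b=True, g=True, n=True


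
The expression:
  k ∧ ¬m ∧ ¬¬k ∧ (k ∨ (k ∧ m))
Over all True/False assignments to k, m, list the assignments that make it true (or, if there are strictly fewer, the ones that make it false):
is true only for:
  k=True, m=False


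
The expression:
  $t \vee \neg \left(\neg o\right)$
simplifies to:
$o \vee t$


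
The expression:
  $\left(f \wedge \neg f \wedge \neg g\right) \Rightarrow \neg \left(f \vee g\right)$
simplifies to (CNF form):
$\text{True}$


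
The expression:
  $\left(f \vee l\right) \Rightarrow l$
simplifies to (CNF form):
$l \vee \neg f$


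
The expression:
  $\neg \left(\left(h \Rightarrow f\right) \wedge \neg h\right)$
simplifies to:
$h$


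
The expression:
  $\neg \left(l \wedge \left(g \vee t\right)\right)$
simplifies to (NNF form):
$\left(\neg g \wedge \neg t\right) \vee \neg l$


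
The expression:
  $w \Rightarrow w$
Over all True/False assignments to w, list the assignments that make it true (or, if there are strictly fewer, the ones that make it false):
is always true.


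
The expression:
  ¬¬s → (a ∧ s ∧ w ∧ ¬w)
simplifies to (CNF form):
¬s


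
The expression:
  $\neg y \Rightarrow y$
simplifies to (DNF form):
$y$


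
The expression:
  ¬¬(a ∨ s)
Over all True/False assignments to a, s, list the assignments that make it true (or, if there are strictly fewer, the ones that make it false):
is false only for:
  a=False, s=False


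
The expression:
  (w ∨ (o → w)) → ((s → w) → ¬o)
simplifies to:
¬o ∨ ¬w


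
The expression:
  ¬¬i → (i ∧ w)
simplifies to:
w ∨ ¬i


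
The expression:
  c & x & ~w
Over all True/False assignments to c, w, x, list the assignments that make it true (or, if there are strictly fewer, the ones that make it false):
is true only for:
  c=True, w=False, x=True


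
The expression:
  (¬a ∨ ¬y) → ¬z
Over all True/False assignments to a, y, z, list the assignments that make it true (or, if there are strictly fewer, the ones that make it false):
is false only for:
  a=False, y=False, z=True;
  a=False, y=True, z=True;
  a=True, y=False, z=True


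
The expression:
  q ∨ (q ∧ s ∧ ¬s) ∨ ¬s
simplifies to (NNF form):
q ∨ ¬s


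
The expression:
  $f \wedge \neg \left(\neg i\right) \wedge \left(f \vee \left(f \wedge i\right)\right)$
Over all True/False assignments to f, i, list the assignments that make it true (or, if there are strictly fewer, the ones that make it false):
is true only for:
  f=True, i=True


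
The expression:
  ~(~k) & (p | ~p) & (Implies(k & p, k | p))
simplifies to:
k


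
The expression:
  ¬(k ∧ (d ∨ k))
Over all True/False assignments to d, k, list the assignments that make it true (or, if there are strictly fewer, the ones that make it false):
is true only for:
  d=False, k=False;
  d=True, k=False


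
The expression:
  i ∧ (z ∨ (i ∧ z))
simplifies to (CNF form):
i ∧ z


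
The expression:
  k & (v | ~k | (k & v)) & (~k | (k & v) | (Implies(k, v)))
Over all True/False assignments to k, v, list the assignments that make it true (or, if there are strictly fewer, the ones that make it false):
is true only for:
  k=True, v=True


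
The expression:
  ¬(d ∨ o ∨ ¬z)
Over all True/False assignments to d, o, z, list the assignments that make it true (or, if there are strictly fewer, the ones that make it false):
is true only for:
  d=False, o=False, z=True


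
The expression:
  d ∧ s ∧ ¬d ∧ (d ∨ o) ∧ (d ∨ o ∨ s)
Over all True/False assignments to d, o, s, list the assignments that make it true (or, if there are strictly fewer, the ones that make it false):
is never true.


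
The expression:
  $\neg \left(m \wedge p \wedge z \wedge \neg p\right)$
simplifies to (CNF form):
$\text{True}$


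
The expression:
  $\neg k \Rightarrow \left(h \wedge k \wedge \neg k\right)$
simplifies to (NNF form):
$k$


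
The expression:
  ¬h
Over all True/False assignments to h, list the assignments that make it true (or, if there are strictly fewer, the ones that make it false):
is true only for:
  h=False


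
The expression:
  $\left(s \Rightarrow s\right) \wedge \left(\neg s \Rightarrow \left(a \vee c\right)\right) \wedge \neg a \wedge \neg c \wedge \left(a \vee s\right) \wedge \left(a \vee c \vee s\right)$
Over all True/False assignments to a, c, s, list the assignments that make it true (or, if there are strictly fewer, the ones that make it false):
is true only for:
  a=False, c=False, s=True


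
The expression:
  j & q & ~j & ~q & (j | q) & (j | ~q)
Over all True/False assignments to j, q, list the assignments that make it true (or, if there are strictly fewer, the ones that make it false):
is never true.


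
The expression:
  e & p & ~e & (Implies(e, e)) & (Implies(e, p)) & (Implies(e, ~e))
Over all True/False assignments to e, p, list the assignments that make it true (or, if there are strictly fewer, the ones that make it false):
is never true.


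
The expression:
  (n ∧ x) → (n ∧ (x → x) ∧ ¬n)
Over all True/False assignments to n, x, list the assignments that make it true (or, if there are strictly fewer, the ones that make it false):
is false only for:
  n=True, x=True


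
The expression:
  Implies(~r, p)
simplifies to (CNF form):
p | r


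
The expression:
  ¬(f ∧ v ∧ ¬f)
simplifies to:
True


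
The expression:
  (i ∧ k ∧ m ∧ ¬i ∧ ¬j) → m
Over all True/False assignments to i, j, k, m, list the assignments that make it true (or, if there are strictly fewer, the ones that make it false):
is always true.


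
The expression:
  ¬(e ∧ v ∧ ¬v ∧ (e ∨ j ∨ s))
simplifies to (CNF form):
True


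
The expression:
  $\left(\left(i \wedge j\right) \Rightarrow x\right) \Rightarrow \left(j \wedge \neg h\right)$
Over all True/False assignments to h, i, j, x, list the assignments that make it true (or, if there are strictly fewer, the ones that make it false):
is true only for:
  h=False, i=False, j=True, x=False;
  h=False, i=False, j=True, x=True;
  h=False, i=True, j=True, x=False;
  h=False, i=True, j=True, x=True;
  h=True, i=True, j=True, x=False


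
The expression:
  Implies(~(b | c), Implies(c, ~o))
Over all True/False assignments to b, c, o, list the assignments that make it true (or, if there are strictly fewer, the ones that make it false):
is always true.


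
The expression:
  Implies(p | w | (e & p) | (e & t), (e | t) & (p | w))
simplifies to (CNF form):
(e | t | ~p) & (e | t | ~w) & (p | w | ~e | ~t)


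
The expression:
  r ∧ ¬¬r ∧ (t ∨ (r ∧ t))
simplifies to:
r ∧ t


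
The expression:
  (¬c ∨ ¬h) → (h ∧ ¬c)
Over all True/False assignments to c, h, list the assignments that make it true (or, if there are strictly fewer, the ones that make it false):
is true only for:
  c=False, h=True;
  c=True, h=True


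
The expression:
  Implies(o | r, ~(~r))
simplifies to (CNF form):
r | ~o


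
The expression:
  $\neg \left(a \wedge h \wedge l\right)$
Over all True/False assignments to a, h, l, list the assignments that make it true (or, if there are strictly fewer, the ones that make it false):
is false only for:
  a=True, h=True, l=True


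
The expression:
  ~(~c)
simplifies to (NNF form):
c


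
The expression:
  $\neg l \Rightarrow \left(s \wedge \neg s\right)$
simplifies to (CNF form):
$l$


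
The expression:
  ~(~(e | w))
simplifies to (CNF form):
e | w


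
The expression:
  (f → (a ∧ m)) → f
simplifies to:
f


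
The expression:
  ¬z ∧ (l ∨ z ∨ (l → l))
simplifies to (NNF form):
¬z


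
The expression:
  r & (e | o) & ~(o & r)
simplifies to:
e & r & ~o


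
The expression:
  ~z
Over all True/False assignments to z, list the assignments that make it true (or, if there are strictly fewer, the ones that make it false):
is true only for:
  z=False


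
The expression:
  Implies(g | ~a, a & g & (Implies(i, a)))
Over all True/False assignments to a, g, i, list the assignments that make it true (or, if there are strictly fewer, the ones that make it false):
is true only for:
  a=True, g=False, i=False;
  a=True, g=False, i=True;
  a=True, g=True, i=False;
  a=True, g=True, i=True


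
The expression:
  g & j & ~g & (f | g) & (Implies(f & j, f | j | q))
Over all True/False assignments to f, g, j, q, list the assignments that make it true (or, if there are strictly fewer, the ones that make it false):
is never true.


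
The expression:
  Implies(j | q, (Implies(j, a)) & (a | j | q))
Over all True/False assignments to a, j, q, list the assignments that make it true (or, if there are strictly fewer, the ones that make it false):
is false only for:
  a=False, j=True, q=False;
  a=False, j=True, q=True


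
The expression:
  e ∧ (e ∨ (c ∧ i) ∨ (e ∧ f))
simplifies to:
e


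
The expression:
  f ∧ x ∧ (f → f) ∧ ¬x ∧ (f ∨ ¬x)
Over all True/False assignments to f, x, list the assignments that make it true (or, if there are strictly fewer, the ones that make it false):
is never true.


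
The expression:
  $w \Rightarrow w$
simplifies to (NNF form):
$\text{True}$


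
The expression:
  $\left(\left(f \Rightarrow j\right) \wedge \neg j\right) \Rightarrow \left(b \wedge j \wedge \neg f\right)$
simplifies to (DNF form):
$f \vee j$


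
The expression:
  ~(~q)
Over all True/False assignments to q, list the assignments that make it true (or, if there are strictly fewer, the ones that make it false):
is true only for:
  q=True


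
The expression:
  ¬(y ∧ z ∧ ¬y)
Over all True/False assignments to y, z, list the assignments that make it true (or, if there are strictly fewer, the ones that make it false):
is always true.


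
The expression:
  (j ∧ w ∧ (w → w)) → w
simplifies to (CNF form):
True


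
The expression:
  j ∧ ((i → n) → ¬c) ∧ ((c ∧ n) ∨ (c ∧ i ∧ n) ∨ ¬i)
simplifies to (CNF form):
j ∧ ¬c ∧ ¬i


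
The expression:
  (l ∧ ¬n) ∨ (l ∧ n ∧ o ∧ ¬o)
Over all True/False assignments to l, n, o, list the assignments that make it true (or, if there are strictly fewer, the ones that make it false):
is true only for:
  l=True, n=False, o=False;
  l=True, n=False, o=True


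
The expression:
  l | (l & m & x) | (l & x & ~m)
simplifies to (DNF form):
l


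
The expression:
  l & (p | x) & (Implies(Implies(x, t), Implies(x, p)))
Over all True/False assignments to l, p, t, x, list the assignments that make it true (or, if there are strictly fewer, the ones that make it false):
is true only for:
  l=True, p=False, t=False, x=True;
  l=True, p=True, t=False, x=False;
  l=True, p=True, t=False, x=True;
  l=True, p=True, t=True, x=False;
  l=True, p=True, t=True, x=True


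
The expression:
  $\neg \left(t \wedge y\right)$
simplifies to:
$\neg t \vee \neg y$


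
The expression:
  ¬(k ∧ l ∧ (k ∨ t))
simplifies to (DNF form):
¬k ∨ ¬l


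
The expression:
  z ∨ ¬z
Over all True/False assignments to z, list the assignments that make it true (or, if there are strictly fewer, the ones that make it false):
is always true.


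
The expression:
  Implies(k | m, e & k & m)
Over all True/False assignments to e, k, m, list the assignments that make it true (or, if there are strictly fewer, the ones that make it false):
is true only for:
  e=False, k=False, m=False;
  e=True, k=False, m=False;
  e=True, k=True, m=True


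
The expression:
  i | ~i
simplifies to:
True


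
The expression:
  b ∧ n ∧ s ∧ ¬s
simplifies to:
False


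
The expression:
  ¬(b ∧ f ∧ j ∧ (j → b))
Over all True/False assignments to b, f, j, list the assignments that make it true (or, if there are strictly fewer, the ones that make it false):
is false only for:
  b=True, f=True, j=True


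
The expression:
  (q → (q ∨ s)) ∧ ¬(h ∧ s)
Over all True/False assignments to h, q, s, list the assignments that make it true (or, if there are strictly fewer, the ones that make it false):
is false only for:
  h=True, q=False, s=True;
  h=True, q=True, s=True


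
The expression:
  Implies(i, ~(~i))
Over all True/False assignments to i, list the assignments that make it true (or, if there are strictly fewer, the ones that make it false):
is always true.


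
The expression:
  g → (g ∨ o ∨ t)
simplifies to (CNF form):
True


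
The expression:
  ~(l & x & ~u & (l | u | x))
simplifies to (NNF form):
u | ~l | ~x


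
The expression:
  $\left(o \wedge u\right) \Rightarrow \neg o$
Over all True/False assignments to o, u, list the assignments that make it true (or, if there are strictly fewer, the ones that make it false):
is false only for:
  o=True, u=True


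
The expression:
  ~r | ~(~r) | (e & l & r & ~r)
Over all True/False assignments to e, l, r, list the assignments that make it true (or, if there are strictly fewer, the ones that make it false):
is always true.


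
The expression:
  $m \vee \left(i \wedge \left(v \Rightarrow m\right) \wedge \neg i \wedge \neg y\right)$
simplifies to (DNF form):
$m$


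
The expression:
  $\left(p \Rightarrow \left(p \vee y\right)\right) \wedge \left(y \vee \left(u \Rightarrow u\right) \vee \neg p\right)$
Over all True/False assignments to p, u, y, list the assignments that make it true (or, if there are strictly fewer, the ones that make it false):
is always true.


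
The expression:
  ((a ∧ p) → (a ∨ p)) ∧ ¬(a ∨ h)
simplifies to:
¬a ∧ ¬h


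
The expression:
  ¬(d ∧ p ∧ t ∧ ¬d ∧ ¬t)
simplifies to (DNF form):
True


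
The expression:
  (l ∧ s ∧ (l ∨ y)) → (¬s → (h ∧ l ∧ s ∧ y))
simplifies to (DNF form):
True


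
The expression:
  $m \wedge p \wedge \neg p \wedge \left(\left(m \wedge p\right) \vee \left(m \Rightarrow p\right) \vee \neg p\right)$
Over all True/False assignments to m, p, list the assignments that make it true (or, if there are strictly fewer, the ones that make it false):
is never true.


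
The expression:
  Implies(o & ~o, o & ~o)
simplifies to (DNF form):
True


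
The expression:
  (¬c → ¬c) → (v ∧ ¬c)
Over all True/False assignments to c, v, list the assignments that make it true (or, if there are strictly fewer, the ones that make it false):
is true only for:
  c=False, v=True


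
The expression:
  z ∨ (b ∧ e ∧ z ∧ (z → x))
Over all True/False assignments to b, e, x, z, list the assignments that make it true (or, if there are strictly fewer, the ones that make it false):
is true only for:
  b=False, e=False, x=False, z=True;
  b=False, e=False, x=True, z=True;
  b=False, e=True, x=False, z=True;
  b=False, e=True, x=True, z=True;
  b=True, e=False, x=False, z=True;
  b=True, e=False, x=True, z=True;
  b=True, e=True, x=False, z=True;
  b=True, e=True, x=True, z=True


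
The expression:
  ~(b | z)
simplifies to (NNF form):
~b & ~z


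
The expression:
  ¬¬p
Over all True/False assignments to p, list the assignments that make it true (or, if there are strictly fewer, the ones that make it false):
is true only for:
  p=True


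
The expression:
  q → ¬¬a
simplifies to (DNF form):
a ∨ ¬q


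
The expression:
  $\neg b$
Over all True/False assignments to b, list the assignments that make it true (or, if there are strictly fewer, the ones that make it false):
is true only for:
  b=False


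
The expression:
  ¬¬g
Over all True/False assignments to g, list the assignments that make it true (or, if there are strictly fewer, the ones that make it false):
is true only for:
  g=True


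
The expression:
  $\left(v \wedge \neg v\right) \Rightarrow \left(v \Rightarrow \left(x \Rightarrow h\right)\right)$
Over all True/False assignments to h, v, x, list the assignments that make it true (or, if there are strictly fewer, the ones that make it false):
is always true.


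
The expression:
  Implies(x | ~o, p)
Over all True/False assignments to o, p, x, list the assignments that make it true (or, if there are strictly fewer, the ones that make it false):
is false only for:
  o=False, p=False, x=False;
  o=False, p=False, x=True;
  o=True, p=False, x=True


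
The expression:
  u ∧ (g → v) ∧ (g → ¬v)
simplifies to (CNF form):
u ∧ ¬g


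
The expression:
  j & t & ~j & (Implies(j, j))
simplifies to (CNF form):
False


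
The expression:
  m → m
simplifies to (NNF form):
True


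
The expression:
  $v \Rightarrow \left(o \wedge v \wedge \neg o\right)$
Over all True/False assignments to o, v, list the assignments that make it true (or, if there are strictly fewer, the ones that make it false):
is true only for:
  o=False, v=False;
  o=True, v=False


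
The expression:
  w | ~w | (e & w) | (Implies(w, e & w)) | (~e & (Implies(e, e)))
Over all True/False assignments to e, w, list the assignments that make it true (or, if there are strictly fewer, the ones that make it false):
is always true.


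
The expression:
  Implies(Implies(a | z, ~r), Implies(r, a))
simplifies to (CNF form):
a | z | ~r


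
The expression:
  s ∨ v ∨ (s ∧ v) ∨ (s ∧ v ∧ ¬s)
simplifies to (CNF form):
s ∨ v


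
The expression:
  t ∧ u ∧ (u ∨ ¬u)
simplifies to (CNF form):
t ∧ u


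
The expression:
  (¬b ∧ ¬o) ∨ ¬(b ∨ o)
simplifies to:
¬b ∧ ¬o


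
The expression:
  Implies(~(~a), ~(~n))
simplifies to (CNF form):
n | ~a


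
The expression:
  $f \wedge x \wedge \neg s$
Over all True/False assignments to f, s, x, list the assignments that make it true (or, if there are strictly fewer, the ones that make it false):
is true only for:
  f=True, s=False, x=True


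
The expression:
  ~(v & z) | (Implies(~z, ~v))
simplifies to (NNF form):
True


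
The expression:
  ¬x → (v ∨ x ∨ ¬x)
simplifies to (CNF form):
True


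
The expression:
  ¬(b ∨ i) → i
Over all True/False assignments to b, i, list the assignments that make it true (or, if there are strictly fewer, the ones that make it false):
is false only for:
  b=False, i=False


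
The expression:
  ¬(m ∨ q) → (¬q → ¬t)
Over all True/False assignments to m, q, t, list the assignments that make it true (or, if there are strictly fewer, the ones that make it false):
is false only for:
  m=False, q=False, t=True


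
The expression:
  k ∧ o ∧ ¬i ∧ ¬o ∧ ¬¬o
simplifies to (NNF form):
False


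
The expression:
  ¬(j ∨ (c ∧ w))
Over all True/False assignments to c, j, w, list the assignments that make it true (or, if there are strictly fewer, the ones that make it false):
is true only for:
  c=False, j=False, w=False;
  c=False, j=False, w=True;
  c=True, j=False, w=False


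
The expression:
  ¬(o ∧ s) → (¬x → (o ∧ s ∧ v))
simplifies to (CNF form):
(o ∨ x) ∧ (s ∨ x)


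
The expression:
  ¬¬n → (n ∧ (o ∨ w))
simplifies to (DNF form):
o ∨ w ∨ ¬n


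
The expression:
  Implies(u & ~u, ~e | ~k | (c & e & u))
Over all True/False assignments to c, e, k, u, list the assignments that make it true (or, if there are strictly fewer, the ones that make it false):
is always true.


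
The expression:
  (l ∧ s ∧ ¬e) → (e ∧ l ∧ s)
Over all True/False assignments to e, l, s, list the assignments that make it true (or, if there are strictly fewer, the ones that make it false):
is false only for:
  e=False, l=True, s=True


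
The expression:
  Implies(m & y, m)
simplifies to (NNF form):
True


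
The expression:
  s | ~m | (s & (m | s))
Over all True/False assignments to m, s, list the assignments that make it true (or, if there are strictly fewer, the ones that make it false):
is false only for:
  m=True, s=False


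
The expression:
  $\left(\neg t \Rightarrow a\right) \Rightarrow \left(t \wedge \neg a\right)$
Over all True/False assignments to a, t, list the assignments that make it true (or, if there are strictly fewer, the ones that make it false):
is true only for:
  a=False, t=False;
  a=False, t=True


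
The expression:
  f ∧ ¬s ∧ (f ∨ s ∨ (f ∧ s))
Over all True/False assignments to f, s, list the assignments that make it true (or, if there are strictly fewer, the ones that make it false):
is true only for:
  f=True, s=False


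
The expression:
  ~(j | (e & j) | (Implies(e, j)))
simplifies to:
e & ~j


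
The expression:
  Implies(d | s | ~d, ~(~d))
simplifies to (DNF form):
d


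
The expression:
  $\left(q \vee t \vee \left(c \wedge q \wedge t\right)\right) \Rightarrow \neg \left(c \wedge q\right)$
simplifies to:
$\neg c \vee \neg q$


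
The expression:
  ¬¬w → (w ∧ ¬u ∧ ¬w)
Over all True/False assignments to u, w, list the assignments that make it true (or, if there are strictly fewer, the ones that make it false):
is true only for:
  u=False, w=False;
  u=True, w=False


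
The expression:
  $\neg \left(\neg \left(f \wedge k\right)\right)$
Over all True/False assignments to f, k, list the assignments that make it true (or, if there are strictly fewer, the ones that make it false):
is true only for:
  f=True, k=True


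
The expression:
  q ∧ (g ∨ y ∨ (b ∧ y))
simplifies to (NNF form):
q ∧ (g ∨ y)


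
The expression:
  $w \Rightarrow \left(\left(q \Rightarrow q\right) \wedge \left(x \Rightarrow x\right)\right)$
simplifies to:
$\text{True}$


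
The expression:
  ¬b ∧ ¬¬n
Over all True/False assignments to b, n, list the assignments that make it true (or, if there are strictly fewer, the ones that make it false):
is true only for:
  b=False, n=True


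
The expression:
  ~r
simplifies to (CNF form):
~r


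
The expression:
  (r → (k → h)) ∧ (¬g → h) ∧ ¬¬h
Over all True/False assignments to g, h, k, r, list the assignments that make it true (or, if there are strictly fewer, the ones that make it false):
is true only for:
  g=False, h=True, k=False, r=False;
  g=False, h=True, k=False, r=True;
  g=False, h=True, k=True, r=False;
  g=False, h=True, k=True, r=True;
  g=True, h=True, k=False, r=False;
  g=True, h=True, k=False, r=True;
  g=True, h=True, k=True, r=False;
  g=True, h=True, k=True, r=True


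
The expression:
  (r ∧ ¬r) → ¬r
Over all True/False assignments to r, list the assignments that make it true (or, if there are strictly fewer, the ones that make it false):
is always true.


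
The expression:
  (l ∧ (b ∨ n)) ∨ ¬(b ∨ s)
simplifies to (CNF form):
(l ∨ ¬b) ∧ (l ∨ ¬s) ∧ (b ∨ n ∨ ¬s)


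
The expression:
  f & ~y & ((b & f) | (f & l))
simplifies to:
f & ~y & (b | l)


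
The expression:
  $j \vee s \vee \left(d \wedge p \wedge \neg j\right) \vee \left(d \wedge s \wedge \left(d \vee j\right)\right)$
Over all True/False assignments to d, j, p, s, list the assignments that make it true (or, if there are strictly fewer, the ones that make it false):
is false only for:
  d=False, j=False, p=False, s=False;
  d=False, j=False, p=True, s=False;
  d=True, j=False, p=False, s=False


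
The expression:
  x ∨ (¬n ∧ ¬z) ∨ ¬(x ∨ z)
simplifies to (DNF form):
x ∨ ¬z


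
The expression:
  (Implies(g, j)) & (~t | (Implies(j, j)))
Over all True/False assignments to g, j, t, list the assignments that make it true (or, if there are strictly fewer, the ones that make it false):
is false only for:
  g=True, j=False, t=False;
  g=True, j=False, t=True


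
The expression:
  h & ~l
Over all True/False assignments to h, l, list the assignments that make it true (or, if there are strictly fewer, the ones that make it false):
is true only for:
  h=True, l=False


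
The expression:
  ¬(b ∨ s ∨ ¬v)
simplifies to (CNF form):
v ∧ ¬b ∧ ¬s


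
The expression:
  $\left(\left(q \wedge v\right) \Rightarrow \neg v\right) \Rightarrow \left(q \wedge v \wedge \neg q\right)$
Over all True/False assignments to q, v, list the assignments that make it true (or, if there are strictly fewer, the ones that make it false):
is true only for:
  q=True, v=True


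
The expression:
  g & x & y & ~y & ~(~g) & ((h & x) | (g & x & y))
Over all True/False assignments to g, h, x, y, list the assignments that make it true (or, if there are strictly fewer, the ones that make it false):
is never true.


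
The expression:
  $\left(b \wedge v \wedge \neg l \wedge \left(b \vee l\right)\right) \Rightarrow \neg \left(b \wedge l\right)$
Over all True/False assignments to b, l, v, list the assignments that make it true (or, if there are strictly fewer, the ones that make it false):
is always true.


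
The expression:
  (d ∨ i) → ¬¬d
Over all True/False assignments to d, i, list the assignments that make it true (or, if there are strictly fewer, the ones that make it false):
is false only for:
  d=False, i=True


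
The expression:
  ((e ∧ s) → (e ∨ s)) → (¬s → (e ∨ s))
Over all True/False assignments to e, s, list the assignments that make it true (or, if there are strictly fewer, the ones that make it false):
is false only for:
  e=False, s=False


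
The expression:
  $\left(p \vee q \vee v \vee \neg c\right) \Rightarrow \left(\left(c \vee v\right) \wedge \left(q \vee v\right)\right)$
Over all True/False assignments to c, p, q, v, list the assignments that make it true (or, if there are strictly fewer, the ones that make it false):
is false only for:
  c=False, p=False, q=False, v=False;
  c=False, p=False, q=True, v=False;
  c=False, p=True, q=False, v=False;
  c=False, p=True, q=True, v=False;
  c=True, p=True, q=False, v=False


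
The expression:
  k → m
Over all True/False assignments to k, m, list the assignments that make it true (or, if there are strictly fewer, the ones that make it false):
is false only for:
  k=True, m=False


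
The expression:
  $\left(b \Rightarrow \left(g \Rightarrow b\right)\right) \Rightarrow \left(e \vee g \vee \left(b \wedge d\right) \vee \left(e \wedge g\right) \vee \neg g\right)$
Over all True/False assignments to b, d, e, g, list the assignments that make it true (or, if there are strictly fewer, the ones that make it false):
is always true.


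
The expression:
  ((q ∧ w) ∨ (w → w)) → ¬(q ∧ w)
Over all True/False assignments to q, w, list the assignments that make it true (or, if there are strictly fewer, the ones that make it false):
is false only for:
  q=True, w=True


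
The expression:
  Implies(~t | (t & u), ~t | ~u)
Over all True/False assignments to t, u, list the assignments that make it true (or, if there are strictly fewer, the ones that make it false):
is false only for:
  t=True, u=True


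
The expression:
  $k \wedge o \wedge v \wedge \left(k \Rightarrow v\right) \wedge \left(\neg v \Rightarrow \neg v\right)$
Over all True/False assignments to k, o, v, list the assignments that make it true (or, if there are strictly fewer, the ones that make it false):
is true only for:
  k=True, o=True, v=True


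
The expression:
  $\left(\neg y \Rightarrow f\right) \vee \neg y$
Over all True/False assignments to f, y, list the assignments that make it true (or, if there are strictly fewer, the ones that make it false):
is always true.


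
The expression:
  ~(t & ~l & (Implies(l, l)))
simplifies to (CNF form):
l | ~t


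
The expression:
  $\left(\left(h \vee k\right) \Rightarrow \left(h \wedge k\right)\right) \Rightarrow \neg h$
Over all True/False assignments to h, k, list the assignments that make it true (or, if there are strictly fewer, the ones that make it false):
is false only for:
  h=True, k=True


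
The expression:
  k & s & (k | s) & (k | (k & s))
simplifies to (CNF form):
k & s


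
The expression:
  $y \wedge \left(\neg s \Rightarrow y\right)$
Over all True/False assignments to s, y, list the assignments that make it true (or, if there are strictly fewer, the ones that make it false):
is true only for:
  s=False, y=True;
  s=True, y=True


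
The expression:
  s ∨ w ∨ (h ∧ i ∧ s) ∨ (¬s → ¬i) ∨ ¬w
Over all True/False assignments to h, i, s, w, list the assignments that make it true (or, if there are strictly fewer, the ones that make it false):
is always true.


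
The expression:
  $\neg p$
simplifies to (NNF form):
$\neg p$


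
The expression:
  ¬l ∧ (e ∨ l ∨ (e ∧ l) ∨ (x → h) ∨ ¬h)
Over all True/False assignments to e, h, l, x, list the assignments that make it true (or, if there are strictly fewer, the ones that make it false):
is true only for:
  e=False, h=False, l=False, x=False;
  e=False, h=False, l=False, x=True;
  e=False, h=True, l=False, x=False;
  e=False, h=True, l=False, x=True;
  e=True, h=False, l=False, x=False;
  e=True, h=False, l=False, x=True;
  e=True, h=True, l=False, x=False;
  e=True, h=True, l=False, x=True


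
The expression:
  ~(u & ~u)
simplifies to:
True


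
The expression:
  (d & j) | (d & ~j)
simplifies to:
d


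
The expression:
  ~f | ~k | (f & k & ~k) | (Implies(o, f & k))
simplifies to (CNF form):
True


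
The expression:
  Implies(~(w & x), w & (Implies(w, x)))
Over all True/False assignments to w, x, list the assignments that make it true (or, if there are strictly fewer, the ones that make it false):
is true only for:
  w=True, x=True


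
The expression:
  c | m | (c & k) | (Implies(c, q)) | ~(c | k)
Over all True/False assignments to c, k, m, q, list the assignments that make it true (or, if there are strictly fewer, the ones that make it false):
is always true.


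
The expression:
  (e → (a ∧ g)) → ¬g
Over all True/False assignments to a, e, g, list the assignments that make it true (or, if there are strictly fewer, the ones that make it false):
is false only for:
  a=False, e=False, g=True;
  a=True, e=False, g=True;
  a=True, e=True, g=True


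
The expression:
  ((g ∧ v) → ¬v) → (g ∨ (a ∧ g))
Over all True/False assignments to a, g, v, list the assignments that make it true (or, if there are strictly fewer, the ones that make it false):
is true only for:
  a=False, g=True, v=False;
  a=False, g=True, v=True;
  a=True, g=True, v=False;
  a=True, g=True, v=True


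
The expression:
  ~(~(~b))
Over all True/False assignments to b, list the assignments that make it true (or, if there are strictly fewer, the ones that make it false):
is true only for:
  b=False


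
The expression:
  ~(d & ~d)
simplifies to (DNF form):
True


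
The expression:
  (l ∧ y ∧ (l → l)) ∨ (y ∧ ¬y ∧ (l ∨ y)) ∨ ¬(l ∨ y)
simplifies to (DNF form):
(l ∧ y) ∨ (¬l ∧ ¬y)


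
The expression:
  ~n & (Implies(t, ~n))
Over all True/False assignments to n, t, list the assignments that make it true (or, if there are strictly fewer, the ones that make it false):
is true only for:
  n=False, t=False;
  n=False, t=True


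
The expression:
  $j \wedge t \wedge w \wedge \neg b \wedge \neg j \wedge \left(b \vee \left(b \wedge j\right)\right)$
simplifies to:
$\text{False}$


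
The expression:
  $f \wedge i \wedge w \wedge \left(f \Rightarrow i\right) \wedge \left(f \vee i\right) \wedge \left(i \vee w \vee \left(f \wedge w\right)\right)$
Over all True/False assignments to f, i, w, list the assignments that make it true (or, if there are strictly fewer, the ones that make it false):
is true only for:
  f=True, i=True, w=True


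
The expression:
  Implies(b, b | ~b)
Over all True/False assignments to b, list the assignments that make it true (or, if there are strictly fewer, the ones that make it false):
is always true.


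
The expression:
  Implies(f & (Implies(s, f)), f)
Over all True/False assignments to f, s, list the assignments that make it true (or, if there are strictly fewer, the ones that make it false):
is always true.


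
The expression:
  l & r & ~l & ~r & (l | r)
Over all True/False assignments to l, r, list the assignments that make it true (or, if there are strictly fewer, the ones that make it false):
is never true.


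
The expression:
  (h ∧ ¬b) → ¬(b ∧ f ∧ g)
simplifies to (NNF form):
True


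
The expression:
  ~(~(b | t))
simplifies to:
b | t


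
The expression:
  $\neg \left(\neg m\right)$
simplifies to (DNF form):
$m$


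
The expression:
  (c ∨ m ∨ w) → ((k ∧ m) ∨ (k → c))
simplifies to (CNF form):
c ∨ m ∨ ¬k ∨ ¬w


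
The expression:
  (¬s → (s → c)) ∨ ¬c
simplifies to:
True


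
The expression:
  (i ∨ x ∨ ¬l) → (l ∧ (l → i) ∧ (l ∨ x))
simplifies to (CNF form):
l ∧ (i ∨ ¬x)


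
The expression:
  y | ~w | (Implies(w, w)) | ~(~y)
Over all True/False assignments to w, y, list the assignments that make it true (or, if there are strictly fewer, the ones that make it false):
is always true.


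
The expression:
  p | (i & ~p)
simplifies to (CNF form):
i | p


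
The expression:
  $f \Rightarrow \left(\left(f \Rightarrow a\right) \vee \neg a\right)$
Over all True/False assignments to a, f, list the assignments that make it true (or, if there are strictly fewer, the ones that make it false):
is always true.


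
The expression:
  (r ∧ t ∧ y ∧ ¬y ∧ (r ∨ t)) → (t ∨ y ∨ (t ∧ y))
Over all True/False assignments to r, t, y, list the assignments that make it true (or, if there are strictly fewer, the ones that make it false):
is always true.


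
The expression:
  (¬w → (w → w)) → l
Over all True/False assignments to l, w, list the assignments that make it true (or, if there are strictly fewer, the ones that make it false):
is true only for:
  l=True, w=False;
  l=True, w=True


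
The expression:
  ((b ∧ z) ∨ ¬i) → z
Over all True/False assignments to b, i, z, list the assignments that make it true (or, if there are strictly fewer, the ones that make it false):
is false only for:
  b=False, i=False, z=False;
  b=True, i=False, z=False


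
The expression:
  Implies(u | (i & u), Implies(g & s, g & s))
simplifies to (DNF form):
True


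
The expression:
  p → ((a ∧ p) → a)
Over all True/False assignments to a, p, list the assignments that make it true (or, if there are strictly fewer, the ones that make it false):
is always true.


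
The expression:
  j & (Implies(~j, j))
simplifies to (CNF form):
j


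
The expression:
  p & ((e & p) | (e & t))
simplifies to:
e & p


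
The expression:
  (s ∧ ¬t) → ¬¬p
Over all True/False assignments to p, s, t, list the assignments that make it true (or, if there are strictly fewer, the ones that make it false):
is false only for:
  p=False, s=True, t=False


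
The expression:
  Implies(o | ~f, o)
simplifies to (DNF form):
f | o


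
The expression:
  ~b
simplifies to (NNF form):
~b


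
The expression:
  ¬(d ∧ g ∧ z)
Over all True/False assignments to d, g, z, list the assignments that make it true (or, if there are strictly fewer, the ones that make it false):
is false only for:
  d=True, g=True, z=True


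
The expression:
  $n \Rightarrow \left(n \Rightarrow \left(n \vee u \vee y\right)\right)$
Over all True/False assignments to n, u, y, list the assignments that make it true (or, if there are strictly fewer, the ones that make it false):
is always true.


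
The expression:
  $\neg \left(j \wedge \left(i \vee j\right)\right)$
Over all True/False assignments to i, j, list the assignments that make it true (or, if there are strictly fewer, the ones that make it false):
is true only for:
  i=False, j=False;
  i=True, j=False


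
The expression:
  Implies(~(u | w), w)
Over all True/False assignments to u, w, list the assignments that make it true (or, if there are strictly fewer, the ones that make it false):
is false only for:
  u=False, w=False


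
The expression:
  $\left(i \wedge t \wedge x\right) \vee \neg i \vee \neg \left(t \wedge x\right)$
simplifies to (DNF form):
$\text{True}$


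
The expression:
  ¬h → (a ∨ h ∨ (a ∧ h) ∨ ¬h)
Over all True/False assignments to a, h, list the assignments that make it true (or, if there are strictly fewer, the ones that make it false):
is always true.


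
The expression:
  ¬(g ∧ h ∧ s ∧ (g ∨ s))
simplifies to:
¬g ∨ ¬h ∨ ¬s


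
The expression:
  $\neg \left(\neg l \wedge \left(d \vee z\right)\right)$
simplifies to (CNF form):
$\left(l \vee \neg d\right) \wedge \left(l \vee \neg z\right)$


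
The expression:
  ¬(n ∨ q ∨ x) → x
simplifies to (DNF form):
n ∨ q ∨ x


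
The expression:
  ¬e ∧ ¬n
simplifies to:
¬e ∧ ¬n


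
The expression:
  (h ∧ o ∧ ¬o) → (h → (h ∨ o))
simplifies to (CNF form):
True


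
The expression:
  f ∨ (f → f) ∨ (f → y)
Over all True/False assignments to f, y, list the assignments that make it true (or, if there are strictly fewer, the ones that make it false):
is always true.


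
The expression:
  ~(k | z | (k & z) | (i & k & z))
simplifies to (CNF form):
~k & ~z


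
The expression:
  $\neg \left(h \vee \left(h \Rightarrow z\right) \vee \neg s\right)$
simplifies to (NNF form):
$\text{False}$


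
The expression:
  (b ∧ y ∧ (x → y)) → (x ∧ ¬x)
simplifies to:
¬b ∨ ¬y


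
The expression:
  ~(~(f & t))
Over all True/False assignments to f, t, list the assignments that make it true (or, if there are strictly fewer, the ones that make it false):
is true only for:
  f=True, t=True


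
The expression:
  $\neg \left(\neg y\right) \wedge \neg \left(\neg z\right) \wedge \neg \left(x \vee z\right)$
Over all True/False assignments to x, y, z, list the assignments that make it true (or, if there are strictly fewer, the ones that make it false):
is never true.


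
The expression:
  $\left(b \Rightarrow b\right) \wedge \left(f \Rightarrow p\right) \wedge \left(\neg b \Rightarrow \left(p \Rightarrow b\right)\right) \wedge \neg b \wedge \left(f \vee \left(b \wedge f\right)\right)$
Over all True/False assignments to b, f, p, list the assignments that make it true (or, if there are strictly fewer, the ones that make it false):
is never true.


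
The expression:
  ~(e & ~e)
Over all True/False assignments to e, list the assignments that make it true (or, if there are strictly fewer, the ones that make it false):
is always true.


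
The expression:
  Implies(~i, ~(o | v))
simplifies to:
i | (~o & ~v)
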